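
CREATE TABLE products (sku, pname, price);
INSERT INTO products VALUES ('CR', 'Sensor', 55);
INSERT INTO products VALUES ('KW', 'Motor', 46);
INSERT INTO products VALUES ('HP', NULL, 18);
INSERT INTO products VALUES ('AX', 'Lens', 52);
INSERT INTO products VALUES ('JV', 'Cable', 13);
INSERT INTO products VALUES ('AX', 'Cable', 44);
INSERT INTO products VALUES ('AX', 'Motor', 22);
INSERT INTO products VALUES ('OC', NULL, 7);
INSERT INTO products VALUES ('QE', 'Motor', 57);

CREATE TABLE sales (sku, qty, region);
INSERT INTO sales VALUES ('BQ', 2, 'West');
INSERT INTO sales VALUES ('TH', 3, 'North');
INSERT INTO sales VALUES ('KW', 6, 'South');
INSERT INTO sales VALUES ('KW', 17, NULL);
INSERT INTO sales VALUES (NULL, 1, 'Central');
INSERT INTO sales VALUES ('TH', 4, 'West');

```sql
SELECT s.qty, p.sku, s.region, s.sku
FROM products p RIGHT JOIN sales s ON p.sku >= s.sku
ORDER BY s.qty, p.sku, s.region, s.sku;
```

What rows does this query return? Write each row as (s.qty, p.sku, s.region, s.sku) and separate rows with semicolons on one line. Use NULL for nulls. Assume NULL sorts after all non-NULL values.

RIGHT JOIN keeps every row from `sales`; unmatched rows get NULL for `products`'s columns.
Matching on p.sku >= s.sku. A NULL in a compared column never satisfies the condition.
- sku=CR: 1 matching s row(s), so 1 row(s) emitted.
- sku=KW: 3 matching s row(s), so 3 row(s) emitted.
- sku=HP: 1 matching s row(s), so 1 row(s) emitted.
- sku=AX: no matching s row.
- sku=JV: 1 matching s row(s), so 1 row(s) emitted.
- sku=AX: no matching s row.
- sku=AX: no matching s row.
- sku=OC: 3 matching s row(s), so 3 row(s) emitted.
- sku=QE: 3 matching s row(s), so 3 row(s) emitted.
- 3 s row(s) had no p match → kept, p columns NULL.

(1, NULL, Central, NULL); (2, CR, West, BQ); (2, HP, West, BQ); (2, JV, West, BQ); (2, KW, West, BQ); (2, OC, West, BQ); (2, QE, West, BQ); (3, NULL, North, TH); (4, NULL, West, TH); (6, KW, South, KW); (6, OC, South, KW); (6, QE, South, KW); (17, KW, NULL, KW); (17, OC, NULL, KW); (17, QE, NULL, KW)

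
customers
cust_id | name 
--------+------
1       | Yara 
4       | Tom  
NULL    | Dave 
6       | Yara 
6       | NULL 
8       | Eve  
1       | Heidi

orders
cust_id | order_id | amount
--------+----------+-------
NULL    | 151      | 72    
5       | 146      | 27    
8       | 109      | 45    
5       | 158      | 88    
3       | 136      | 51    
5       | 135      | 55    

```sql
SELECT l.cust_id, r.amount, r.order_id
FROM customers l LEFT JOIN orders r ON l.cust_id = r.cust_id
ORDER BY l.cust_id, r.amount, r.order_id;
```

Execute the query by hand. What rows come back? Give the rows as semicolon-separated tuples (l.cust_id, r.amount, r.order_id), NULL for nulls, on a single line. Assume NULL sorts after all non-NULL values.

LEFT JOIN keeps every row from `customers`; unmatched rows get NULL for `orders`'s columns.
Matching on l.cust_id = r.cust_id. A NULL in a compared column never satisfies the condition.
Matched pairs: 1; unmatched l rows kept: 6.

(1, NULL, NULL); (1, NULL, NULL); (4, NULL, NULL); (6, NULL, NULL); (6, NULL, NULL); (8, 45, 109); (NULL, NULL, NULL)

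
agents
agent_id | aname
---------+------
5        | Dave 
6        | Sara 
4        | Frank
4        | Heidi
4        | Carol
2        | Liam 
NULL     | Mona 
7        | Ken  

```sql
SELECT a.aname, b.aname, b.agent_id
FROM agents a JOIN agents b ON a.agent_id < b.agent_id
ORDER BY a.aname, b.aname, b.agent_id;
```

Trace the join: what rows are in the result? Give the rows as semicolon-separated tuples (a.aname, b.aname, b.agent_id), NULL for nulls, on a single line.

(Carol, Dave, 5); (Carol, Ken, 7); (Carol, Sara, 6); (Dave, Ken, 7); (Dave, Sara, 6); (Frank, Dave, 5); (Frank, Ken, 7); (Frank, Sara, 6); (Heidi, Dave, 5); (Heidi, Ken, 7); (Heidi, Sara, 6); (Liam, Carol, 4); (Liam, Dave, 5); (Liam, Frank, 4); (Liam, Heidi, 4); (Liam, Ken, 7); (Liam, Sara, 6); (Sara, Ken, 7)

INNER JOIN keeps only pairs where the ON condition holds.
Matching on a.agent_id < b.agent_id. A NULL in a compared column never satisfies the condition.
Matched pairs: 18.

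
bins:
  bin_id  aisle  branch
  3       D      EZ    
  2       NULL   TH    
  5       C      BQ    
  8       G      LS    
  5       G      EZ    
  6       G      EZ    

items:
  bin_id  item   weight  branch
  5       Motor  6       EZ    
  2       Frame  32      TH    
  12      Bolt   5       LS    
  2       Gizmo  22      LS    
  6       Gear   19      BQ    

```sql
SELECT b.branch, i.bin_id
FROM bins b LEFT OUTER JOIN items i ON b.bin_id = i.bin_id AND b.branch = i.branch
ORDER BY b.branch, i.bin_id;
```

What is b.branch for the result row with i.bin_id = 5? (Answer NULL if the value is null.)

EZ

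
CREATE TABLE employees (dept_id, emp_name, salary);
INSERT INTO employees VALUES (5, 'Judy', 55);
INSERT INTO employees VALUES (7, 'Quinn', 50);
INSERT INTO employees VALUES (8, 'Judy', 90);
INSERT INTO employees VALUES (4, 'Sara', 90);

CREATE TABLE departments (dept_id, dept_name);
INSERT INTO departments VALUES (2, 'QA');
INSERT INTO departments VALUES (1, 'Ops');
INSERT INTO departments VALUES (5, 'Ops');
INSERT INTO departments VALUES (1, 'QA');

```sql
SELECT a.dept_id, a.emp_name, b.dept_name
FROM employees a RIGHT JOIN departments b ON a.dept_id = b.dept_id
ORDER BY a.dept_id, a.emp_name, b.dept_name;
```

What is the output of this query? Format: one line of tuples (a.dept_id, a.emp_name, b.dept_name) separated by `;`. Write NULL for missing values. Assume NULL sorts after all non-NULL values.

(5, Judy, Ops); (NULL, NULL, Ops); (NULL, NULL, QA); (NULL, NULL, QA)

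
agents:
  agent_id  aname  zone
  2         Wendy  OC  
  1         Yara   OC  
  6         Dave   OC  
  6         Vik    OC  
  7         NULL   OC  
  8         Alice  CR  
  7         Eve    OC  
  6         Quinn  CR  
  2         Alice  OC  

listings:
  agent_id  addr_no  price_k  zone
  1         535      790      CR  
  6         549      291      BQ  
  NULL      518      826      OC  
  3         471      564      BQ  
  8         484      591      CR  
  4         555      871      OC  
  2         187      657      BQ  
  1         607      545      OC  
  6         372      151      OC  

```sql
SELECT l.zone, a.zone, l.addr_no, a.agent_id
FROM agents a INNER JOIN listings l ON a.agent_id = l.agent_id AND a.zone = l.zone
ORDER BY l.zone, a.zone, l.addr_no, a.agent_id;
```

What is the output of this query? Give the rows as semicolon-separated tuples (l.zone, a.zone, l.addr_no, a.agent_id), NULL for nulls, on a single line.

(CR, CR, 484, 8); (OC, OC, 372, 6); (OC, OC, 372, 6); (OC, OC, 607, 1)

INNER JOIN keeps only pairs where the ON condition holds.
Matching on a.agent_id = l.agent_id AND a.zone = l.zone. A NULL in a compared column never satisfies the condition.
- a (agent_id=2, zone=OC) has no partner → excluded.
- a (agent_id=1, zone=OC) pairs with 1 row(s) of l.
- a (agent_id=6, zone=OC) pairs with 1 row(s) of l.
- a (agent_id=6, zone=OC) pairs with 1 row(s) of l.
- a (agent_id=7, zone=OC) has no partner → excluded.
- a (agent_id=8, zone=CR) pairs with 1 row(s) of l.
- a (agent_id=7, zone=OC) has no partner → excluded.
- a (agent_id=6, zone=CR) has no partner → excluded.
- a (agent_id=2, zone=OC) has no partner → excluded.
After projecting and ordering:
l.zone | a.zone | l.addr_no | a.agent_id
CR | CR | 484 | 8
OC | OC | 372 | 6
OC | OC | 372 | 6
OC | OC | 607 | 1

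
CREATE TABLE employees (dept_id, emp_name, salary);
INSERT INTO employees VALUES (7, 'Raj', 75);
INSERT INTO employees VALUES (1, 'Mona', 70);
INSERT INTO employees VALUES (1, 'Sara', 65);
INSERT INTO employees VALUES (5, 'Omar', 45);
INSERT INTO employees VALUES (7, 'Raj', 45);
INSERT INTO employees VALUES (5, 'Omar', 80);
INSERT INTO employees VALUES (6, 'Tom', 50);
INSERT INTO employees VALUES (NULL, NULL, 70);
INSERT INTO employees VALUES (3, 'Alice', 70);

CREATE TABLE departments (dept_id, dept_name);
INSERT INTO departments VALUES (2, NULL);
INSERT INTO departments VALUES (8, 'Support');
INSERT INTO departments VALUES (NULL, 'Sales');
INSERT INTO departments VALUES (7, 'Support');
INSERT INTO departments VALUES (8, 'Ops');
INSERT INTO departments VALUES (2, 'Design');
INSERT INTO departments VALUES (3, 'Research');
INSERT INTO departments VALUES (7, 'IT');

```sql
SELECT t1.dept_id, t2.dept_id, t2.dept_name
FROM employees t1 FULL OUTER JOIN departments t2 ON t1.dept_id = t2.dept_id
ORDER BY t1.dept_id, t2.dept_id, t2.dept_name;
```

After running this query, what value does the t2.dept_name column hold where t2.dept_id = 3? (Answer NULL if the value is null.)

FULL OUTER JOIN keeps every row from both sides; unmatched rows get NULL for the other side's columns.
Matching on t1.dept_id = t2.dept_id. A NULL in a compared column never satisfies the condition.
Matched pairs: 5; unmatched t1 rows kept: 6; unmatched t2 rows kept: 5.

Research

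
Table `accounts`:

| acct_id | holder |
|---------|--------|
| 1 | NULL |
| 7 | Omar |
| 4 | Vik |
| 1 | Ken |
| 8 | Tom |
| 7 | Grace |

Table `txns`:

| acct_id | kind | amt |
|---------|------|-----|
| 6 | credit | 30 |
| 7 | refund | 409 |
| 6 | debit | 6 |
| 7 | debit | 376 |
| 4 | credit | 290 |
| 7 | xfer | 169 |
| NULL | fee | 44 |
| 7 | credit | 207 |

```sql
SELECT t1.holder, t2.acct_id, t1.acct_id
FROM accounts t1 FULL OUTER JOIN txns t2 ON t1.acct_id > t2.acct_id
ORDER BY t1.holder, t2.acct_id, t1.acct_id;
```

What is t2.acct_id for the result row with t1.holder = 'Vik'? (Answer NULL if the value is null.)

FULL OUTER JOIN keeps every row from both sides; unmatched rows get NULL for the other side's columns.
Matching on t1.acct_id > t2.acct_id. A NULL in a compared column never satisfies the condition.
- acct_id=1: no t2 row matches, row kept with t2 columns NULL.
- acct_id=7: 3 matching t2 row(s), so 3 row(s) emitted.
- acct_id=4: no t2 row matches, row kept with t2 columns NULL.
- acct_id=1: no t2 row matches, row kept with t2 columns NULL.
- acct_id=8: 7 matching t2 row(s), so 7 row(s) emitted.
- acct_id=7: 3 matching t2 row(s), so 3 row(s) emitted.
- plus 1 unmatched t2 row(s), each kept with NULL t1 columns.

NULL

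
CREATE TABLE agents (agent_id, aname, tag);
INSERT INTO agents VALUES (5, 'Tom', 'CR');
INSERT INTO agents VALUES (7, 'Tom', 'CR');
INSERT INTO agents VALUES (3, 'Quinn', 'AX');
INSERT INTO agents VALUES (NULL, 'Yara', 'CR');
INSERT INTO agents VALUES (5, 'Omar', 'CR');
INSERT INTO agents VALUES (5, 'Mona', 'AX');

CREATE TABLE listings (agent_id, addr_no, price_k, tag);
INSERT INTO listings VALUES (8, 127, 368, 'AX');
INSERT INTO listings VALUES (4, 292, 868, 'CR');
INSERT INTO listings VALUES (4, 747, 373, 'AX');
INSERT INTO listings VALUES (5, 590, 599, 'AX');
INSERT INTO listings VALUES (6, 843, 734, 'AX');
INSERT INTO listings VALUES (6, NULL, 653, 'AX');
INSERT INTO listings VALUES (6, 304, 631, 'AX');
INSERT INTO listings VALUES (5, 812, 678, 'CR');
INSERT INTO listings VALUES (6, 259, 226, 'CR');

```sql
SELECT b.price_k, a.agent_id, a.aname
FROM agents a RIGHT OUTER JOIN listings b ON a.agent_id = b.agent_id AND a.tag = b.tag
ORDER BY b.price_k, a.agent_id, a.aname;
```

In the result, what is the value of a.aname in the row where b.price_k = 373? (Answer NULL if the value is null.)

NULL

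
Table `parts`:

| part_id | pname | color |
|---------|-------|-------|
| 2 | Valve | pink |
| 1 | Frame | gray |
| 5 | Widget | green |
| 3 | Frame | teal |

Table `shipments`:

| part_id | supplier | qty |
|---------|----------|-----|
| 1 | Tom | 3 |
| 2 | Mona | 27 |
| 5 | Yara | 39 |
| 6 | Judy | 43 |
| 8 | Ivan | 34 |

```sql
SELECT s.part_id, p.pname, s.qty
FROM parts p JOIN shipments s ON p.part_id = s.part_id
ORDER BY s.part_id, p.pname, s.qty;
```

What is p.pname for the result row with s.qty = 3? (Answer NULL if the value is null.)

INNER JOIN keeps only pairs where the ON condition holds.
Matching on p.part_id = s.part_id.
- p[0] part_id=2 → 1 match(es) in s → 1 row(s).
- p[1] part_id=1 → 1 match(es) in s → 1 row(s).
- p[2] part_id=5 → 1 match(es) in s → 1 row(s).
- p[3] part_id=3 → no match; dropped.

Frame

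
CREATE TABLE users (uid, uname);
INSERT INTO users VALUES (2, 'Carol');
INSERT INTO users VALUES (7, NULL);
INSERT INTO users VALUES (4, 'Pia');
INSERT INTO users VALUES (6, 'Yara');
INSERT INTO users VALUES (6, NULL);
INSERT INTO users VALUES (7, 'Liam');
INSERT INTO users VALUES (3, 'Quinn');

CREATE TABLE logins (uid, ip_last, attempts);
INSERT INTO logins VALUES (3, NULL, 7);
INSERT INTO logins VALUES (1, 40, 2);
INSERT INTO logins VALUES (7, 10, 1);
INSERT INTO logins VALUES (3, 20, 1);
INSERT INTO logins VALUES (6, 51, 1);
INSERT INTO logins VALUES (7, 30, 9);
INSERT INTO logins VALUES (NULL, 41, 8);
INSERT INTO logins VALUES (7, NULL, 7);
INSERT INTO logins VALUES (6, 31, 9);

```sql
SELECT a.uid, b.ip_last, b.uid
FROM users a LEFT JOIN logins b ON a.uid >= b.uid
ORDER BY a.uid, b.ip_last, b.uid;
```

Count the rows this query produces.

33

LEFT JOIN keeps every row from `users`; unmatched rows get NULL for `logins`'s columns.
Matching on a.uid >= b.uid. A NULL in a compared column never satisfies the condition.
Matched pairs: 33; unmatched a rows kept: 0.
Total: 33 rows.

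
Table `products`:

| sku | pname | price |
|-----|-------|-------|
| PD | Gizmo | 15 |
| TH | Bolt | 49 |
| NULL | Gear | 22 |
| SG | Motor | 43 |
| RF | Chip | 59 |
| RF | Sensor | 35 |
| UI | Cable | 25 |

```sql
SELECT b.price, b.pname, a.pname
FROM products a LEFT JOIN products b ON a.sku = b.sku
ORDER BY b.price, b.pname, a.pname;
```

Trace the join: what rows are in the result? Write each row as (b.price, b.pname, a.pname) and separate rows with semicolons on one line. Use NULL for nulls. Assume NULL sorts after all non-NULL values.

(15, Gizmo, Gizmo); (25, Cable, Cable); (35, Sensor, Chip); (35, Sensor, Sensor); (43, Motor, Motor); (49, Bolt, Bolt); (59, Chip, Chip); (59, Chip, Sensor); (NULL, NULL, Gear)

LEFT JOIN keeps every row from `products a`; unmatched rows get NULL for `products b`'s columns.
Matching on a.sku = b.sku. A NULL in a compared column never satisfies the condition.
- a[0] sku=PD → 1 match(es) in b → 1 row(s).
- a[1] sku=TH → 1 match(es) in b → 1 row(s).
- a[2] sku=NULL → no match; kept with NULLs on the b side.
- a[3] sku=SG → 1 match(es) in b → 1 row(s).
- a[4] sku=RF → 2 match(es) in b → 2 row(s).
- a[5] sku=RF → 2 match(es) in b → 2 row(s).
- a[6] sku=UI → 1 match(es) in b → 1 row(s).
After projecting and ordering:
b.price | b.pname | a.pname
15 | Gizmo | Gizmo
25 | Cable | Cable
35 | Sensor | Chip
35 | Sensor | Sensor
43 | Motor | Motor
49 | Bolt | Bolt
59 | Chip | Chip
59 | Chip | Sensor
NULL | NULL | Gear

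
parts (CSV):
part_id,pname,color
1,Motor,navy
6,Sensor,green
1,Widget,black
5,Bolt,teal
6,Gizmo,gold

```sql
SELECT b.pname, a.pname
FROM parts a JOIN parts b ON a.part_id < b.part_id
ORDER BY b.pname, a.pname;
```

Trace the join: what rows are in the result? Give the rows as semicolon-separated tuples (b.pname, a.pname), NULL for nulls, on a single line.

(Bolt, Motor); (Bolt, Widget); (Gizmo, Bolt); (Gizmo, Motor); (Gizmo, Widget); (Sensor, Bolt); (Sensor, Motor); (Sensor, Widget)

INNER JOIN keeps only pairs where the ON condition holds.
Matching on a.part_id < b.part_id.
Matched pairs: 8.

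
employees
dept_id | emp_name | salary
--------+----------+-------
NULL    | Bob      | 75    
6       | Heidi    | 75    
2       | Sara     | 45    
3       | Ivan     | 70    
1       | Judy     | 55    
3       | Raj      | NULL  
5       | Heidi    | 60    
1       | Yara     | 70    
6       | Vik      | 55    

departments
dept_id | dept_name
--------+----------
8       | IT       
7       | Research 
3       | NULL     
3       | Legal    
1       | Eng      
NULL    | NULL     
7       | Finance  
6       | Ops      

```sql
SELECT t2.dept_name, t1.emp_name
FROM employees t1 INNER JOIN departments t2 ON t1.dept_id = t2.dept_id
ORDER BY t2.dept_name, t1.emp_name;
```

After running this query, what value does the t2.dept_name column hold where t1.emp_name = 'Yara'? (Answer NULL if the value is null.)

INNER JOIN keeps only pairs where the ON condition holds.
Matching on t1.dept_id = t2.dept_id. A NULL in a compared column never satisfies the condition.
- t1[0] dept_id=NULL → no match; dropped.
- t1[1] dept_id=6 → 1 match(es) in t2 → 1 row(s).
- t1[2] dept_id=2 → no match; dropped.
- t1[3] dept_id=3 → 2 match(es) in t2 → 2 row(s).
- t1[4] dept_id=1 → 1 match(es) in t2 → 1 row(s).
- t1[5] dept_id=3 → 2 match(es) in t2 → 2 row(s).
- t1[6] dept_id=5 → no match; dropped.
- t1[7] dept_id=1 → 1 match(es) in t2 → 1 row(s).
- t1[8] dept_id=6 → 1 match(es) in t2 → 1 row(s).

Eng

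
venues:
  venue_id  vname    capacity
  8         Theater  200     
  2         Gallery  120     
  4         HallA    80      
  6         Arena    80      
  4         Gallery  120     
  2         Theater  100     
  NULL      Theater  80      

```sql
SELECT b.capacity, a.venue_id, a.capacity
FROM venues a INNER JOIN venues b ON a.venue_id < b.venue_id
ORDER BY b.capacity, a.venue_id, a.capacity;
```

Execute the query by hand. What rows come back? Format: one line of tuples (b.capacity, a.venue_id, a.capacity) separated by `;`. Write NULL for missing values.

INNER JOIN keeps only pairs where the ON condition holds.
Matching on a.venue_id < b.venue_id. A NULL in a compared column never satisfies the condition.
- a (venue_id=8) has no partner → excluded.
- a (venue_id=2) pairs with 4 row(s) of b.
- a (venue_id=4) pairs with 2 row(s) of b.
- a (venue_id=6) pairs with 1 row(s) of b.
- a (venue_id=4) pairs with 2 row(s) of b.
- a (venue_id=2) pairs with 4 row(s) of b.
- a (venue_id=NULL) has no partner → excluded.

(80, 2, 100); (80, 2, 100); (80, 2, 120); (80, 2, 120); (80, 4, 80); (80, 4, 120); (120, 2, 100); (120, 2, 120); (200, 2, 100); (200, 2, 120); (200, 4, 80); (200, 4, 120); (200, 6, 80)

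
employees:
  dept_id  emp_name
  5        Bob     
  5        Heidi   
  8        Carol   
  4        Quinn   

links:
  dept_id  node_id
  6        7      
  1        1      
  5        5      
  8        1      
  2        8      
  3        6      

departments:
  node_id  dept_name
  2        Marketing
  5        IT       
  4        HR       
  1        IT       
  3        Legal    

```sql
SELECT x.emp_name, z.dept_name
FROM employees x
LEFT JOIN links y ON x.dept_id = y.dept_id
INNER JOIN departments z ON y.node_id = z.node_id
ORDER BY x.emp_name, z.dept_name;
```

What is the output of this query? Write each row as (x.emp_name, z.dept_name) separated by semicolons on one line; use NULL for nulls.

(Bob, IT); (Carol, IT); (Heidi, IT)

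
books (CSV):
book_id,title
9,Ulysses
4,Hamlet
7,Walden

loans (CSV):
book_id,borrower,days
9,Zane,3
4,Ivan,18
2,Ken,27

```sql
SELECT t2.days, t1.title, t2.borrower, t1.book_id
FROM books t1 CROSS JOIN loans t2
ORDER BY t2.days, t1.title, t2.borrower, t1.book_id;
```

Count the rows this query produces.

9

CROSS JOIN pairs every row of `books` with every row of `loans`: 3 × 3 = 9 rows.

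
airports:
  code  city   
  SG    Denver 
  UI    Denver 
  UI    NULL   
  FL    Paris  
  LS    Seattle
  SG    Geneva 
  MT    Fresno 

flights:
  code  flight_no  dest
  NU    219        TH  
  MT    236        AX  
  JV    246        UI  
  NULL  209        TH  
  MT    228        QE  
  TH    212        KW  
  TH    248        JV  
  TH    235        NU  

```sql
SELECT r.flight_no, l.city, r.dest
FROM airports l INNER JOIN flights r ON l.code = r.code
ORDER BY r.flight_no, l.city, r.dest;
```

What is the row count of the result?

INNER JOIN keeps only pairs where the ON condition holds.
Matching on l.code = r.code. A NULL in a compared column never satisfies the condition.
Matched pairs: 2.
Total: 2 rows.

2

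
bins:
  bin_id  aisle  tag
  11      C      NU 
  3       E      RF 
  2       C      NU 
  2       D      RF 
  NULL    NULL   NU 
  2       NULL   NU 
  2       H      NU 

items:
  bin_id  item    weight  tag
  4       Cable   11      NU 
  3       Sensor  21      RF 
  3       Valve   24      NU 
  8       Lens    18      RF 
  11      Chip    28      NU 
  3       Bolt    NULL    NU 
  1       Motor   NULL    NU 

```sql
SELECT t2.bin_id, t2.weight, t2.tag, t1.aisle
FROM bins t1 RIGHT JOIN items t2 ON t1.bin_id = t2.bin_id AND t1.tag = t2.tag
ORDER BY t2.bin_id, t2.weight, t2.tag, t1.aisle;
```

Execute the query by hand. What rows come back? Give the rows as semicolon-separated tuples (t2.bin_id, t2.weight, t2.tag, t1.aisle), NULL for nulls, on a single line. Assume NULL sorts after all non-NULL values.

(1, NULL, NU, NULL); (3, 21, RF, E); (3, 24, NU, NULL); (3, NULL, NU, NULL); (4, 11, NU, NULL); (8, 18, RF, NULL); (11, 28, NU, C)

RIGHT JOIN keeps every row from `items`; unmatched rows get NULL for `bins`'s columns.
Matching on t1.bin_id = t2.bin_id AND t1.tag = t2.tag. A NULL in a compared column never satisfies the condition.
Matched pairs: 2; unmatched t2 rows kept: 5.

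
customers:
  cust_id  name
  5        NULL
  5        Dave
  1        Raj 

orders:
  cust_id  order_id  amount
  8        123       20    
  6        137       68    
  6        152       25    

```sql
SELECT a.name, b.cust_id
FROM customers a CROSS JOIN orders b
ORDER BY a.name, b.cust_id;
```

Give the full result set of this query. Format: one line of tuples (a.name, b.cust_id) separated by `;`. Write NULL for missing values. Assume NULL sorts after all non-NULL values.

(Dave, 6); (Dave, 6); (Dave, 8); (Raj, 6); (Raj, 6); (Raj, 8); (NULL, 6); (NULL, 6); (NULL, 8)

CROSS JOIN pairs every row of `customers` with every row of `orders`: 3 × 3 = 9 rows.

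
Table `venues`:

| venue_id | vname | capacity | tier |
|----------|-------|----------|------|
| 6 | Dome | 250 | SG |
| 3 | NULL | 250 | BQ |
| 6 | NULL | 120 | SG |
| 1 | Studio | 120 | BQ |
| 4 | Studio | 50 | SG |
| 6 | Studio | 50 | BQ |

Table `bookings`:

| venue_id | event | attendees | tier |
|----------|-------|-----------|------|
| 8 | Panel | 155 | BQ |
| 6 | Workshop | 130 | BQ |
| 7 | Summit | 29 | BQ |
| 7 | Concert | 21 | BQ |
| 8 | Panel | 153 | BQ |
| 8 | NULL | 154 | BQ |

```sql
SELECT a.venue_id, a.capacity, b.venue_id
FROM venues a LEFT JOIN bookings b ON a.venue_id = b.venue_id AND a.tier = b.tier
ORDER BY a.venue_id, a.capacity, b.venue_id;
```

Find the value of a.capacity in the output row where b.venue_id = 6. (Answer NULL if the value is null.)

50

LEFT JOIN keeps every row from `venues`; unmatched rows get NULL for `bookings`'s columns.
Matching on a.venue_id = b.venue_id AND a.tier = b.tier.
Matched pairs: 1; unmatched a rows kept: 5.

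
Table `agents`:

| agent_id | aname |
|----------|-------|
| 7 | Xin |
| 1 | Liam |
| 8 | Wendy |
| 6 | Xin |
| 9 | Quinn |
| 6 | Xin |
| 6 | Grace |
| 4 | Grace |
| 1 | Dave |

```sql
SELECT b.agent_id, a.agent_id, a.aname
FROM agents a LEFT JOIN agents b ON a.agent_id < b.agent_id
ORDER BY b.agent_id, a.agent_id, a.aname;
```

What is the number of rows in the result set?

LEFT JOIN keeps every row from `agents a`; unmatched rows get NULL for `agents b`'s columns.
Matching on a.agent_id < b.agent_id.
Matched pairs: 32; unmatched a rows kept: 1.
Total: 32 matched + 1 padded = 33 rows.

33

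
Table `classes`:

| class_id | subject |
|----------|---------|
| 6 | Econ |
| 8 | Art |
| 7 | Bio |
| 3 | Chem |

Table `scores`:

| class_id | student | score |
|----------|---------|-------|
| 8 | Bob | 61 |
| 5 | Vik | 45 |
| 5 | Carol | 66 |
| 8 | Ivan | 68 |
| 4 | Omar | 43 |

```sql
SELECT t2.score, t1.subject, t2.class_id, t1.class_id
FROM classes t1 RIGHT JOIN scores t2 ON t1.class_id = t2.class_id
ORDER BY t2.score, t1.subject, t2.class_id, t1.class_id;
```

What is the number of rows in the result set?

5

RIGHT JOIN keeps every row from `scores`; unmatched rows get NULL for `classes`'s columns.
Matching on t1.class_id = t2.class_id.
- class_id=6: no matching t2 row.
- class_id=8: 2 matching t2 row(s), so 2 row(s) emitted.
- class_id=7: no matching t2 row.
- class_id=3: no matching t2 row.
- 3 row(s) from t2 found no t1 partner → padded with NULL.
Total: 2 matched + 3 padded = 5 rows.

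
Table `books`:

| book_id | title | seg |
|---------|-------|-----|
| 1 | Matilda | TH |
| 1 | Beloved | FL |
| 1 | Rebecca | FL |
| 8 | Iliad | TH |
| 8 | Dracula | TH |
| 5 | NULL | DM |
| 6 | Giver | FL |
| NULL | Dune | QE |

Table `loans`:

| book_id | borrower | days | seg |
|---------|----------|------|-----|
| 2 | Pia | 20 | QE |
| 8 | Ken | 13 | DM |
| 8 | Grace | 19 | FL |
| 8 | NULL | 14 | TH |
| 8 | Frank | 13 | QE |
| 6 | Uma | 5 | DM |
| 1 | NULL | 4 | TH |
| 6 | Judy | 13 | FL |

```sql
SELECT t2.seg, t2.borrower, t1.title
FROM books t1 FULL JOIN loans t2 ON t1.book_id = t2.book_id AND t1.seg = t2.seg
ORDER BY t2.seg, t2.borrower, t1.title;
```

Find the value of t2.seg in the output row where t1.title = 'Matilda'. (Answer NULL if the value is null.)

TH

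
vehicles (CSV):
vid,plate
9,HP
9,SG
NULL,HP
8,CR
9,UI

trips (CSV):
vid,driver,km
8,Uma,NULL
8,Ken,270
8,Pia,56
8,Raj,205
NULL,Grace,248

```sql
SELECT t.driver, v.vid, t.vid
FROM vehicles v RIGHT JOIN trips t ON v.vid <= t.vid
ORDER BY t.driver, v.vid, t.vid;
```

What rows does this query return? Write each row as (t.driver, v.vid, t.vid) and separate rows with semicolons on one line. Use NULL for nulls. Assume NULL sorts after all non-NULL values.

(Grace, NULL, NULL); (Ken, 8, 8); (Pia, 8, 8); (Raj, 8, 8); (Uma, 8, 8)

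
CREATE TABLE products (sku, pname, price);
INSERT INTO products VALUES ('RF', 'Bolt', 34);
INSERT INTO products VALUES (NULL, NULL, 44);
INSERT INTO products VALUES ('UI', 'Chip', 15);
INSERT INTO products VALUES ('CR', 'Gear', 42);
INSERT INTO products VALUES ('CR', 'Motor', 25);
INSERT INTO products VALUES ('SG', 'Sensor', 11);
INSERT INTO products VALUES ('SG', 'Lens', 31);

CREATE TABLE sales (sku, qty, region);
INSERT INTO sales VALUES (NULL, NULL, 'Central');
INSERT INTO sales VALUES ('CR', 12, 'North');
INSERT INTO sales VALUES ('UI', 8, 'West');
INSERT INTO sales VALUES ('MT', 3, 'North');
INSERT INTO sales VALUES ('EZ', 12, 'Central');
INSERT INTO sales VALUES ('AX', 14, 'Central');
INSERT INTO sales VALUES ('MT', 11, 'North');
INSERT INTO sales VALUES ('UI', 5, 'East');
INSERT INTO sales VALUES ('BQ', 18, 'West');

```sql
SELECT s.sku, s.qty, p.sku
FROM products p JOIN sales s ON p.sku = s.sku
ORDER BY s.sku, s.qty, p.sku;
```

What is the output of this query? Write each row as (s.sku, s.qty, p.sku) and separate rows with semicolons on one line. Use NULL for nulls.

(CR, 12, CR); (CR, 12, CR); (UI, 5, UI); (UI, 8, UI)

INNER JOIN keeps only pairs where the ON condition holds.
Matching on p.sku = s.sku. A NULL in a compared column never satisfies the condition.
Matched pairs: 4.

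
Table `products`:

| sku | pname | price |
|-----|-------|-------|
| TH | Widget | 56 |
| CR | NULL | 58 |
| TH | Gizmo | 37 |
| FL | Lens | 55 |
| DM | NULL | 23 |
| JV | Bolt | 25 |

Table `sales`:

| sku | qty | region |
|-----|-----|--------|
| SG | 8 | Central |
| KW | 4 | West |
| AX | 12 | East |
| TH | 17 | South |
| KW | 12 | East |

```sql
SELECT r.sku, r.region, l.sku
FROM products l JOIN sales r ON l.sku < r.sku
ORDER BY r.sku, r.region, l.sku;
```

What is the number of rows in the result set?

INNER JOIN keeps only pairs where the ON condition holds.
Matching on l.sku < r.sku.
- l row (sku=TH): no match → dropped.
- l row (sku=CR): matches 4 r row(s) → 4 output row(s).
- l row (sku=TH): no match → dropped.
- l row (sku=FL): matches 4 r row(s) → 4 output row(s).
- l row (sku=DM): matches 4 r row(s) → 4 output row(s).
- l row (sku=JV): matches 4 r row(s) → 4 output row(s).
Total: 16 rows.

16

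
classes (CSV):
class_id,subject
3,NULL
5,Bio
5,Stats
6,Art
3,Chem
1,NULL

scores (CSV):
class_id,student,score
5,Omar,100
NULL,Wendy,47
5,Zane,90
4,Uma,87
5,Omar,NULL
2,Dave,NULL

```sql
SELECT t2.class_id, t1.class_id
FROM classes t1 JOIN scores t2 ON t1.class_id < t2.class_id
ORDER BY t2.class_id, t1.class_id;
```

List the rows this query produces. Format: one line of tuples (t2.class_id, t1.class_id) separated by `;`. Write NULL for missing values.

(2, 1); (4, 1); (4, 3); (4, 3); (5, 1); (5, 1); (5, 1); (5, 3); (5, 3); (5, 3); (5, 3); (5, 3); (5, 3)

INNER JOIN keeps only pairs where the ON condition holds.
Matching on t1.class_id < t2.class_id. A NULL in a compared column never satisfies the condition.
- t1[0] class_id=3 → 4 match(es) in t2 → 4 row(s).
- t1[1] class_id=5 → no match; dropped.
- t1[2] class_id=5 → no match; dropped.
- t1[3] class_id=6 → no match; dropped.
- t1[4] class_id=3 → 4 match(es) in t2 → 4 row(s).
- t1[5] class_id=1 → 5 match(es) in t2 → 5 row(s).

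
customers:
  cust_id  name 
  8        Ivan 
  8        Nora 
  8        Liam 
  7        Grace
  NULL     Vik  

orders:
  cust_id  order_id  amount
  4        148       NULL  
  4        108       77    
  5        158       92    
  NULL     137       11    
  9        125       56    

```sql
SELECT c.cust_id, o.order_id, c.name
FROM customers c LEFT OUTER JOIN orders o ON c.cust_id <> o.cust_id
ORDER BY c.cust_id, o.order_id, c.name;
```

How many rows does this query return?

LEFT JOIN keeps every row from `customers`; unmatched rows get NULL for `orders`'s columns.
Matching on c.cust_id <> o.cust_id. A NULL in a compared column never satisfies the condition.
- c (cust_id=8) pairs with 4 row(s) of o.
- c (cust_id=8) pairs with 4 row(s) of o.
- c (cust_id=8) pairs with 4 row(s) of o.
- c (cust_id=7) pairs with 4 row(s) of o.
- c (cust_id=NULL) has no partner → padded with NULL.
Total: 16 matched + 1 padded = 17 rows.

17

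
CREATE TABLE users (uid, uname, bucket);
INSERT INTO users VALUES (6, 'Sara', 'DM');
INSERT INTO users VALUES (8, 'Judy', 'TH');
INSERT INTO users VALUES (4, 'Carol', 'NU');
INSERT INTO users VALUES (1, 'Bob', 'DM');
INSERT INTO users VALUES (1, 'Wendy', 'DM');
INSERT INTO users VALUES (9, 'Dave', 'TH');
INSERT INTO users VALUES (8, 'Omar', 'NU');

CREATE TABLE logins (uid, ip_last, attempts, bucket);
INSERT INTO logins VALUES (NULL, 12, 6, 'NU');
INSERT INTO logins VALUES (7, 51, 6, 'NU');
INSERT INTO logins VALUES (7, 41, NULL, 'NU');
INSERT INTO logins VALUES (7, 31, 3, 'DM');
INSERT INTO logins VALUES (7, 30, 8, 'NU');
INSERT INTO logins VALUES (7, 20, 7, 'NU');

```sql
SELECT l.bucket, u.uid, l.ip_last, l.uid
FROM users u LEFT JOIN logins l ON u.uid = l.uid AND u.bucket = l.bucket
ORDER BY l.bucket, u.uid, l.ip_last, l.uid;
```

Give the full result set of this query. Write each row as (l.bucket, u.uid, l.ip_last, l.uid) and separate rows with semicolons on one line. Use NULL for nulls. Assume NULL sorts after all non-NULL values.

(NULL, 1, NULL, NULL); (NULL, 1, NULL, NULL); (NULL, 4, NULL, NULL); (NULL, 6, NULL, NULL); (NULL, 8, NULL, NULL); (NULL, 8, NULL, NULL); (NULL, 9, NULL, NULL)

LEFT JOIN keeps every row from `users`; unmatched rows get NULL for `logins`'s columns.
Matching on u.uid = l.uid AND u.bucket = l.bucket. A NULL in a compared column never satisfies the condition.
Matched pairs: 0; unmatched u rows kept: 7.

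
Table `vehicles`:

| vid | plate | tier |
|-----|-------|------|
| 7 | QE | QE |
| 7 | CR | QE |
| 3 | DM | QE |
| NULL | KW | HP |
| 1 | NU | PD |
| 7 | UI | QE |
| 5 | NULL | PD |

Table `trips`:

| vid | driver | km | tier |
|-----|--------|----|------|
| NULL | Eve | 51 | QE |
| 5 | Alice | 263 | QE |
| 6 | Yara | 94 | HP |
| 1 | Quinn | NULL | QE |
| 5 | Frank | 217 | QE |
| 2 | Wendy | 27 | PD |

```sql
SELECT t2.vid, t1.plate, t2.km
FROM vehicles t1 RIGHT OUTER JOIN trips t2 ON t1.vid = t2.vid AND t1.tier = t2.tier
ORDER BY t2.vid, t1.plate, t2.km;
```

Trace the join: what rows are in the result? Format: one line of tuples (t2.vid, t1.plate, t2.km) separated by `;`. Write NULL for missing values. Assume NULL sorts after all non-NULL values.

RIGHT JOIN keeps every row from `trips`; unmatched rows get NULL for `vehicles`'s columns.
Matching on t1.vid = t2.vid AND t1.tier = t2.tier. A NULL in a compared column never satisfies the condition.
- t1 row (vid=7, tier=QE): no match.
- t1 row (vid=7, tier=QE): no match.
- t1 row (vid=3, tier=QE): no match.
- t1 row (vid=NULL, tier=HP): no match.
- t1 row (vid=1, tier=PD): no match.
- t1 row (vid=7, tier=QE): no match.
- t1 row (vid=5, tier=PD): no match.
- 6 row(s) from t2 found no t1 partner → padded with NULL.
After projecting and ordering:
t2.vid | t1.plate | t2.km
1 | NULL | NULL
2 | NULL | 27
5 | NULL | 217
5 | NULL | 263
6 | NULL | 94
NULL | NULL | 51

(1, NULL, NULL); (2, NULL, 27); (5, NULL, 217); (5, NULL, 263); (6, NULL, 94); (NULL, NULL, 51)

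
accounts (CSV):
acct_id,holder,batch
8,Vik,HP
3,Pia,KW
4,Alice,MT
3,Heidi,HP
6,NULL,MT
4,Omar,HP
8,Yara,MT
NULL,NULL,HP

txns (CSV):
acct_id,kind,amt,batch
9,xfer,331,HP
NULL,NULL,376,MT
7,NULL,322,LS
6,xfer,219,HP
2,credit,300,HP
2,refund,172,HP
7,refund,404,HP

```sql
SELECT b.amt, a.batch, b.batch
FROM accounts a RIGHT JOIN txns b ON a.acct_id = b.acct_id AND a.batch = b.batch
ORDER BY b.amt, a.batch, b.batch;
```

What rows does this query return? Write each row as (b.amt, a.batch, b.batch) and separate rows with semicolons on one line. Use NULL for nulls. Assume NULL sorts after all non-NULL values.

RIGHT JOIN keeps every row from `txns`; unmatched rows get NULL for `accounts`'s columns.
Matching on a.acct_id = b.acct_id AND a.batch = b.batch. A NULL in a compared column never satisfies the condition.
- a[0] acct_id=8, batch=HP → no match.
- a[1] acct_id=3, batch=KW → no match.
- a[2] acct_id=4, batch=MT → no match.
- a[3] acct_id=3, batch=HP → no match.
- a[4] acct_id=6, batch=MT → no match.
- a[5] acct_id=4, batch=HP → no match.
- a[6] acct_id=8, batch=MT → no match.
- a[7] acct_id=NULL, batch=HP → no match.
- 7 b row(s) had no a match → kept, a columns NULL.
After projecting and ordering:
b.amt | a.batch | b.batch
172 | NULL | HP
219 | NULL | HP
300 | NULL | HP
322 | NULL | LS
331 | NULL | HP
376 | NULL | MT
404 | NULL | HP

(172, NULL, HP); (219, NULL, HP); (300, NULL, HP); (322, NULL, LS); (331, NULL, HP); (376, NULL, MT); (404, NULL, HP)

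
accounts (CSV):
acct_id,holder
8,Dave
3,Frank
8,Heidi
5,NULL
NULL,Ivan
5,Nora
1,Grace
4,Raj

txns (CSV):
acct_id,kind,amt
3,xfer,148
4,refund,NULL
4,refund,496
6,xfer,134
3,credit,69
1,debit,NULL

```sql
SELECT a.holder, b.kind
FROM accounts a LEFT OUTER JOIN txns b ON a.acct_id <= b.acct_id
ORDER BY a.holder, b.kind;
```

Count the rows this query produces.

19

LEFT JOIN keeps every row from `accounts`; unmatched rows get NULL for `txns`'s columns.
Matching on a.acct_id <= b.acct_id. A NULL in a compared column never satisfies the condition.
- acct_id=8: no b row matches, row kept with b columns NULL.
- acct_id=3: 5 matching b row(s), so 5 row(s) emitted.
- acct_id=8: no b row matches, row kept with b columns NULL.
- acct_id=5: 1 matching b row(s), so 1 row(s) emitted.
- acct_id=NULL: no b row matches, row kept with b columns NULL.
- acct_id=5: 1 matching b row(s), so 1 row(s) emitted.
- acct_id=1: 6 matching b row(s), so 6 row(s) emitted.
- acct_id=4: 3 matching b row(s), so 3 row(s) emitted.
Total: 16 matched + 3 padded = 19 rows.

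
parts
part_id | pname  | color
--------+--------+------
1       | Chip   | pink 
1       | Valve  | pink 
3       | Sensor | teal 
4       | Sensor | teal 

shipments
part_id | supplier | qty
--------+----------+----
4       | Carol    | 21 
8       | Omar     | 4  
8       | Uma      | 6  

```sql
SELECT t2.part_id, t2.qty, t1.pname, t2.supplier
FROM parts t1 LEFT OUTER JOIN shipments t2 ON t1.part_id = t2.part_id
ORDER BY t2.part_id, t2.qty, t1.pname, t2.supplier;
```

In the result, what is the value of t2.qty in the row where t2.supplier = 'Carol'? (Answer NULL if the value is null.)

21

LEFT JOIN keeps every row from `parts`; unmatched rows get NULL for `shipments`'s columns.
Matching on t1.part_id = t2.part_id.
Matched pairs: 1; unmatched t1 rows kept: 3.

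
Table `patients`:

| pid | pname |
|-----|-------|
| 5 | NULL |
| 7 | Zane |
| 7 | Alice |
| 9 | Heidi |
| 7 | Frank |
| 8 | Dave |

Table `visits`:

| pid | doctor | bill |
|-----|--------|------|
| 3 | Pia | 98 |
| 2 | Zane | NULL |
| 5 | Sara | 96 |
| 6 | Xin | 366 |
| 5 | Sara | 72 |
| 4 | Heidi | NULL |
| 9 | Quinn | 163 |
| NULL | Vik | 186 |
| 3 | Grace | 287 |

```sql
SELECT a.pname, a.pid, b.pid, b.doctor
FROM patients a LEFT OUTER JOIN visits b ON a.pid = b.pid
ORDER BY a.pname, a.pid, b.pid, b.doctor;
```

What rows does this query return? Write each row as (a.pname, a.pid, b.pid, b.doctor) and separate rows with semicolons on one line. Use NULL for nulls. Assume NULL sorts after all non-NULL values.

(Alice, 7, NULL, NULL); (Dave, 8, NULL, NULL); (Frank, 7, NULL, NULL); (Heidi, 9, 9, Quinn); (Zane, 7, NULL, NULL); (NULL, 5, 5, Sara); (NULL, 5, 5, Sara)

LEFT JOIN keeps every row from `patients`; unmatched rows get NULL for `visits`'s columns.
Matching on a.pid = b.pid. A NULL in a compared column never satisfies the condition.
Matched pairs: 3; unmatched a rows kept: 4.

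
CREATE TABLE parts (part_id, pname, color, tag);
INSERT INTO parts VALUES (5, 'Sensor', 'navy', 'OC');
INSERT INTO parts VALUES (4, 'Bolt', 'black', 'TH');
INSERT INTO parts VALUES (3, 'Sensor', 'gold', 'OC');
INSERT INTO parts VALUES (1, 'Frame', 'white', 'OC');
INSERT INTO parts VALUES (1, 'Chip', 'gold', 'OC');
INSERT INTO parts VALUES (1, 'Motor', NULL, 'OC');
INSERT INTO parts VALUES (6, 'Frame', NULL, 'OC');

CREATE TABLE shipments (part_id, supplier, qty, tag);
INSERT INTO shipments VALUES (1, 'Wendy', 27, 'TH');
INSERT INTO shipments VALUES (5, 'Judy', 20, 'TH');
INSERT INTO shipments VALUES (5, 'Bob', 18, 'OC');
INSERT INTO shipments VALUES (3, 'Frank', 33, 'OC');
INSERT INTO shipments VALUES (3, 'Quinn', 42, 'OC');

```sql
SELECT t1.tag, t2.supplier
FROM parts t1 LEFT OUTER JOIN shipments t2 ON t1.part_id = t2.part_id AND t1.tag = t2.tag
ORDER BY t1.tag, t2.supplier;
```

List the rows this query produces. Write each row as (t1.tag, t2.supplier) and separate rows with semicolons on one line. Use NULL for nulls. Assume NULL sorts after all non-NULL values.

LEFT JOIN keeps every row from `parts`; unmatched rows get NULL for `shipments`'s columns.
Matching on t1.part_id = t2.part_id AND t1.tag = t2.tag.
- part_id=5, tag=OC: 1 matching t2 row(s), so 1 row(s) emitted.
- part_id=4, tag=TH: no t2 row matches, row kept with t2 columns NULL.
- part_id=3, tag=OC: 2 matching t2 row(s), so 2 row(s) emitted.
- part_id=1, tag=OC: no t2 row matches, row kept with t2 columns NULL.
- part_id=1, tag=OC: no t2 row matches, row kept with t2 columns NULL.
- part_id=1, tag=OC: no t2 row matches, row kept with t2 columns NULL.
- part_id=6, tag=OC: no t2 row matches, row kept with t2 columns NULL.
After projecting and ordering:
t1.tag | t2.supplier
OC | Bob
OC | Frank
OC | Quinn
OC | NULL
OC | NULL
OC | NULL
OC | NULL
TH | NULL

(OC, Bob); (OC, Frank); (OC, Quinn); (OC, NULL); (OC, NULL); (OC, NULL); (OC, NULL); (TH, NULL)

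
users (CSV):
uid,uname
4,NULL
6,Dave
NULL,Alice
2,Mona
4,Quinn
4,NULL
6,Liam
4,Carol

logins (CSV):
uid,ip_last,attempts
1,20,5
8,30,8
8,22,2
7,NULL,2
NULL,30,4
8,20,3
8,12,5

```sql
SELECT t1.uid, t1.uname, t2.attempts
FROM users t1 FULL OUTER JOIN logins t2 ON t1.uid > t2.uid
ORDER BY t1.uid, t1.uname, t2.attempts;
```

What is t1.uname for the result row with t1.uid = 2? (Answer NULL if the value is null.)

FULL OUTER JOIN keeps every row from both sides; unmatched rows get NULL for the other side's columns.
Matching on t1.uid > t2.uid. A NULL in a compared column never satisfies the condition.
- uid=4: 1 matching t2 row(s), so 1 row(s) emitted.
- uid=6: 1 matching t2 row(s), so 1 row(s) emitted.
- uid=NULL: no t2 row matches, row kept with t2 columns NULL.
- uid=2: 1 matching t2 row(s), so 1 row(s) emitted.
- uid=4: 1 matching t2 row(s), so 1 row(s) emitted.
- uid=4: 1 matching t2 row(s), so 1 row(s) emitted.
- uid=6: 1 matching t2 row(s), so 1 row(s) emitted.
- uid=4: 1 matching t2 row(s), so 1 row(s) emitted.
- plus 6 unmatched t2 row(s), each kept with NULL t1 columns.

Mona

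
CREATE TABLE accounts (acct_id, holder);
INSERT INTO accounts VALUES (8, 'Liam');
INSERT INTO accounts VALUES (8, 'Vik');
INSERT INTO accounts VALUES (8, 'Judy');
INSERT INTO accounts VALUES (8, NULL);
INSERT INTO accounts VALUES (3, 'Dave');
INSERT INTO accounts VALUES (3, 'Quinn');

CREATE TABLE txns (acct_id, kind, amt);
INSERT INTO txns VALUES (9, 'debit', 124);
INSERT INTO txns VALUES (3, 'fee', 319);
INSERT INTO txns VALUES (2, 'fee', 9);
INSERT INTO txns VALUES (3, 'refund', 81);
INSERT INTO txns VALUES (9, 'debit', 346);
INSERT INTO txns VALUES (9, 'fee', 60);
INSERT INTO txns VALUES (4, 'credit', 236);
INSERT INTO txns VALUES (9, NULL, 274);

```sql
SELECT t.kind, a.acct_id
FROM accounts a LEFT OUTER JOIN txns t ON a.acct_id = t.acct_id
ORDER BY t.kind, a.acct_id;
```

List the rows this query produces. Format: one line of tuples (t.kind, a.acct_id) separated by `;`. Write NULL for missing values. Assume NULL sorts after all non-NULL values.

LEFT JOIN keeps every row from `accounts`; unmatched rows get NULL for `txns`'s columns.
Matching on a.acct_id = t.acct_id.
Matched pairs: 4; unmatched a rows kept: 4.

(fee, 3); (fee, 3); (refund, 3); (refund, 3); (NULL, 8); (NULL, 8); (NULL, 8); (NULL, 8)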